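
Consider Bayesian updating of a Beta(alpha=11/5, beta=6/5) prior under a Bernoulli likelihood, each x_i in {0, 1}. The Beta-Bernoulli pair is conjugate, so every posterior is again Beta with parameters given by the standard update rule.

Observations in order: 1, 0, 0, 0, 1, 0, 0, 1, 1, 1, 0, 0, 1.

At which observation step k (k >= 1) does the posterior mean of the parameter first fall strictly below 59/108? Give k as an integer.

k = 3

obs 1: x=1 → posterior Beta(16/5, 6/5)
obs 2: x=0 → posterior Beta(16/5, 11/5)
obs 3: x=0 → posterior Beta(16/5, 16/5)
obs 4: x=0 → posterior Beta(16/5, 21/5)
obs 5: x=1 → posterior Beta(21/5, 21/5)
obs 6: x=0 → posterior Beta(21/5, 26/5)
obs 7: x=0 → posterior Beta(21/5, 31/5)
obs 8: x=1 → posterior Beta(26/5, 31/5)
obs 9: x=1 → posterior Beta(31/5, 31/5)
obs 10: x=1 → posterior Beta(36/5, 31/5)
obs 11: x=0 → posterior Beta(36/5, 36/5)
obs 12: x=0 → posterior Beta(36/5, 41/5)
obs 13: x=1 → posterior Beta(41/5, 41/5)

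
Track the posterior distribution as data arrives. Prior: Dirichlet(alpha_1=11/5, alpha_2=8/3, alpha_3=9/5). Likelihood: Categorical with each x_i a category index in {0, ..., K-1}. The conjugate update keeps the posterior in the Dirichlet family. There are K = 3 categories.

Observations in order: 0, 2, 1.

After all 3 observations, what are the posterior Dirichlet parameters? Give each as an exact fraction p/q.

alpha_1=16/5, alpha_2=11/3, alpha_3=14/5

obs 1: x=0 → posterior Dirichlet(16/5, 8/3, 9/5)
obs 2: x=2 → posterior Dirichlet(16/5, 8/3, 14/5)
obs 3: x=1 → posterior Dirichlet(16/5, 11/3, 14/5)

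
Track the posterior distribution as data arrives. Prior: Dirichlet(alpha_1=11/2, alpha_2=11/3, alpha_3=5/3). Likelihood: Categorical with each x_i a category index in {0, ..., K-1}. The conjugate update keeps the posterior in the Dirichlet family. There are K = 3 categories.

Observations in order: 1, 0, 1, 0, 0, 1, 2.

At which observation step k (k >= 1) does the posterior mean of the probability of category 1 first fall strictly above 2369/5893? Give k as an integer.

obs 1: x=1 → posterior Dirichlet(11/2, 14/3, 5/3)
obs 2: x=0 → posterior Dirichlet(13/2, 14/3, 5/3)
obs 3: x=1 → posterior Dirichlet(13/2, 17/3, 5/3)
obs 4: x=0 → posterior Dirichlet(15/2, 17/3, 5/3)
obs 5: x=0 → posterior Dirichlet(17/2, 17/3, 5/3)
obs 6: x=1 → posterior Dirichlet(17/2, 20/3, 5/3)
obs 7: x=2 → posterior Dirichlet(17/2, 20/3, 8/3)

k = 3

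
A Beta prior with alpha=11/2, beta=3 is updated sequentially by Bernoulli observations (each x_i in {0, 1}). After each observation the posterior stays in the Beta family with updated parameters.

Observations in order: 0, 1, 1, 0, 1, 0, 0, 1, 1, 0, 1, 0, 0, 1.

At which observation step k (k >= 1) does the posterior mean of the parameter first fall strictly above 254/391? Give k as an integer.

k = 3

obs 1: x=0 → posterior Beta(11/2, 4)
obs 2: x=1 → posterior Beta(13/2, 4)
obs 3: x=1 → posterior Beta(15/2, 4)
obs 4: x=0 → posterior Beta(15/2, 5)
obs 5: x=1 → posterior Beta(17/2, 5)
obs 6: x=0 → posterior Beta(17/2, 6)
obs 7: x=0 → posterior Beta(17/2, 7)
obs 8: x=1 → posterior Beta(19/2, 7)
obs 9: x=1 → posterior Beta(21/2, 7)
obs 10: x=0 → posterior Beta(21/2, 8)
obs 11: x=1 → posterior Beta(23/2, 8)
obs 12: x=0 → posterior Beta(23/2, 9)
obs 13: x=0 → posterior Beta(23/2, 10)
obs 14: x=1 → posterior Beta(25/2, 10)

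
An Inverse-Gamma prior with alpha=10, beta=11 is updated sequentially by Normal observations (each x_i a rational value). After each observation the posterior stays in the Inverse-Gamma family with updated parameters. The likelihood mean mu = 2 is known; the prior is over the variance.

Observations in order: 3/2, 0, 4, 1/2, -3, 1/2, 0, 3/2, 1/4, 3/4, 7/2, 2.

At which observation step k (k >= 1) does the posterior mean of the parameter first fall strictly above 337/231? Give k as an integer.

obs 1: x=3/2 → posterior Inverse-Gamma(21/2, 89/8)
obs 2: x=0 → posterior Inverse-Gamma(11, 105/8)
obs 3: x=4 → posterior Inverse-Gamma(23/2, 121/8)
obs 4: x=1/2 → posterior Inverse-Gamma(12, 65/4)
obs 5: x=-3 → posterior Inverse-Gamma(25/2, 115/4)
obs 6: x=1/2 → posterior Inverse-Gamma(13, 239/8)
obs 7: x=0 → posterior Inverse-Gamma(27/2, 255/8)
obs 8: x=3/2 → posterior Inverse-Gamma(14, 32)
obs 9: x=1/4 → posterior Inverse-Gamma(29/2, 1073/32)
obs 10: x=3/4 → posterior Inverse-Gamma(15, 549/16)
obs 11: x=7/2 → posterior Inverse-Gamma(31/2, 567/16)
obs 12: x=2 → posterior Inverse-Gamma(16, 567/16)

k = 4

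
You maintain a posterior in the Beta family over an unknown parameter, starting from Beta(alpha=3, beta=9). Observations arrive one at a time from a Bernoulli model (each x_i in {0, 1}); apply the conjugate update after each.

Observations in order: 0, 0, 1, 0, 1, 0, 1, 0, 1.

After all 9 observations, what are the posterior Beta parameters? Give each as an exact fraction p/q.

alpha=7, beta=14

obs 1: x=0 → posterior Beta(3, 10)
obs 2: x=0 → posterior Beta(3, 11)
obs 3: x=1 → posterior Beta(4, 11)
obs 4: x=0 → posterior Beta(4, 12)
obs 5: x=1 → posterior Beta(5, 12)
obs 6: x=0 → posterior Beta(5, 13)
obs 7: x=1 → posterior Beta(6, 13)
obs 8: x=0 → posterior Beta(6, 14)
obs 9: x=1 → posterior Beta(7, 14)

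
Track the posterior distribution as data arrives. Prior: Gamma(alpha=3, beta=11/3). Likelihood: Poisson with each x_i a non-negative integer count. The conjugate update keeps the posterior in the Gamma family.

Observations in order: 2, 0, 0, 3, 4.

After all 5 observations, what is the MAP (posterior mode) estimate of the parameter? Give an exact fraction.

33/26

obs 1: x=2 → posterior Gamma(5, 14/3)
obs 2: x=0 → posterior Gamma(5, 17/3)
obs 3: x=0 → posterior Gamma(5, 20/3)
obs 4: x=3 → posterior Gamma(8, 23/3)
obs 5: x=4 → posterior Gamma(12, 26/3)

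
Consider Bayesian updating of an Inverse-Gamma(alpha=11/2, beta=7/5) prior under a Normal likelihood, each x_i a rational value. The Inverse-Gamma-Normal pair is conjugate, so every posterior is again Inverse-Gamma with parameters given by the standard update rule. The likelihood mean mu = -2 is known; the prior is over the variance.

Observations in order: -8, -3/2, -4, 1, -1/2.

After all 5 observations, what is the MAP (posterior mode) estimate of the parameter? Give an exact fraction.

obs 1: x=-8 → posterior Inverse-Gamma(6, 97/5)
obs 2: x=-3/2 → posterior Inverse-Gamma(13/2, 781/40)
obs 3: x=-4 → posterior Inverse-Gamma(7, 861/40)
obs 4: x=1 → posterior Inverse-Gamma(15/2, 1041/40)
obs 5: x=-1/2 → posterior Inverse-Gamma(8, 543/20)

181/60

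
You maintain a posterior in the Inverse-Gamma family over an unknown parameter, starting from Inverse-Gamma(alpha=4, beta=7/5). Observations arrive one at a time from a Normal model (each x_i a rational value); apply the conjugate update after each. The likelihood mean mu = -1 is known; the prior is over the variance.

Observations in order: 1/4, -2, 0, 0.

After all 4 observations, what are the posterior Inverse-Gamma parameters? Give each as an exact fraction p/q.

obs 1: x=1/4 → posterior Inverse-Gamma(9/2, 349/160)
obs 2: x=-2 → posterior Inverse-Gamma(5, 429/160)
obs 3: x=0 → posterior Inverse-Gamma(11/2, 509/160)
obs 4: x=0 → posterior Inverse-Gamma(6, 589/160)

alpha=6, beta=589/160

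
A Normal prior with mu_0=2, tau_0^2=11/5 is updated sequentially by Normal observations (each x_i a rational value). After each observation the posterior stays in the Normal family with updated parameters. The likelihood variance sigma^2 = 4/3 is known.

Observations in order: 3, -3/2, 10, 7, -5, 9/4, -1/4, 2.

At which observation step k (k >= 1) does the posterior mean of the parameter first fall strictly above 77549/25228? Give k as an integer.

k = 3

obs 1: x=3 → posterior Normal(139/53, 44/53)
obs 2: x=-3/2 → posterior Normal(179/172, 22/43)
obs 3: x=10 → posterior Normal(839/238, 44/119)
obs 4: x=7 → posterior Normal(1301/304, 11/38)
obs 5: x=-5 → posterior Normal(971/370, 44/185)
obs 6: x=9/4 → posterior Normal(2239/872, 22/109)
obs 7: x=-1/4 → posterior Normal(1103/502, 44/251)
obs 8: x=2 → posterior Normal(1235/568, 11/71)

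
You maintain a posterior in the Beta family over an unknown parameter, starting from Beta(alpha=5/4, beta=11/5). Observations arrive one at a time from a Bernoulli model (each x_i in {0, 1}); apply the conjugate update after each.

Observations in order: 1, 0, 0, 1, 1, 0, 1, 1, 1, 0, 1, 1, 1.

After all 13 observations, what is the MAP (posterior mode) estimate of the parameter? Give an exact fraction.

185/289

obs 1: x=1 → posterior Beta(9/4, 11/5)
obs 2: x=0 → posterior Beta(9/4, 16/5)
obs 3: x=0 → posterior Beta(9/4, 21/5)
obs 4: x=1 → posterior Beta(13/4, 21/5)
obs 5: x=1 → posterior Beta(17/4, 21/5)
obs 6: x=0 → posterior Beta(17/4, 26/5)
obs 7: x=1 → posterior Beta(21/4, 26/5)
obs 8: x=1 → posterior Beta(25/4, 26/5)
obs 9: x=1 → posterior Beta(29/4, 26/5)
obs 10: x=0 → posterior Beta(29/4, 31/5)
obs 11: x=1 → posterior Beta(33/4, 31/5)
obs 12: x=1 → posterior Beta(37/4, 31/5)
obs 13: x=1 → posterior Beta(41/4, 31/5)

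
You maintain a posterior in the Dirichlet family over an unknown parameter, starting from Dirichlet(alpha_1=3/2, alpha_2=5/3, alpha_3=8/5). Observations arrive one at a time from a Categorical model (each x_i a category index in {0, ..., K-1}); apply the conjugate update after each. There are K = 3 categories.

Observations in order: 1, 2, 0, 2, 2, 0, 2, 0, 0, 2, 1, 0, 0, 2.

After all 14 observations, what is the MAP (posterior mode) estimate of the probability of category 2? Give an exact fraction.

obs 1: x=1 → posterior Dirichlet(3/2, 8/3, 8/5)
obs 2: x=2 → posterior Dirichlet(3/2, 8/3, 13/5)
obs 3: x=0 → posterior Dirichlet(5/2, 8/3, 13/5)
obs 4: x=2 → posterior Dirichlet(5/2, 8/3, 18/5)
obs 5: x=2 → posterior Dirichlet(5/2, 8/3, 23/5)
obs 6: x=0 → posterior Dirichlet(7/2, 8/3, 23/5)
obs 7: x=2 → posterior Dirichlet(7/2, 8/3, 28/5)
obs 8: x=0 → posterior Dirichlet(9/2, 8/3, 28/5)
obs 9: x=0 → posterior Dirichlet(11/2, 8/3, 28/5)
obs 10: x=2 → posterior Dirichlet(11/2, 8/3, 33/5)
obs 11: x=1 → posterior Dirichlet(11/2, 11/3, 33/5)
obs 12: x=0 → posterior Dirichlet(13/2, 11/3, 33/5)
obs 13: x=0 → posterior Dirichlet(15/2, 11/3, 33/5)
obs 14: x=2 → posterior Dirichlet(15/2, 11/3, 38/5)

18/43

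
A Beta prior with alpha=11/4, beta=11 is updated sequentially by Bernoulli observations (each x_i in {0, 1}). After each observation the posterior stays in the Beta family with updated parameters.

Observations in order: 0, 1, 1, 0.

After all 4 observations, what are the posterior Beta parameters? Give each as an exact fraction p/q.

obs 1: x=0 → posterior Beta(11/4, 12)
obs 2: x=1 → posterior Beta(15/4, 12)
obs 3: x=1 → posterior Beta(19/4, 12)
obs 4: x=0 → posterior Beta(19/4, 13)

alpha=19/4, beta=13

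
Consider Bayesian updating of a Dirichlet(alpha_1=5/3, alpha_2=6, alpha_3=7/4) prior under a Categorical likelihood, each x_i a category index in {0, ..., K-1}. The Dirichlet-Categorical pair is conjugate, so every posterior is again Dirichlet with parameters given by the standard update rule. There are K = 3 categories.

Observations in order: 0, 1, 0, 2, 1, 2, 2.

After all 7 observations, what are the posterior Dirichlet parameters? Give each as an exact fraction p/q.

alpha_1=11/3, alpha_2=8, alpha_3=19/4

obs 1: x=0 → posterior Dirichlet(8/3, 6, 7/4)
obs 2: x=1 → posterior Dirichlet(8/3, 7, 7/4)
obs 3: x=0 → posterior Dirichlet(11/3, 7, 7/4)
obs 4: x=2 → posterior Dirichlet(11/3, 7, 11/4)
obs 5: x=1 → posterior Dirichlet(11/3, 8, 11/4)
obs 6: x=2 → posterior Dirichlet(11/3, 8, 15/4)
obs 7: x=2 → posterior Dirichlet(11/3, 8, 19/4)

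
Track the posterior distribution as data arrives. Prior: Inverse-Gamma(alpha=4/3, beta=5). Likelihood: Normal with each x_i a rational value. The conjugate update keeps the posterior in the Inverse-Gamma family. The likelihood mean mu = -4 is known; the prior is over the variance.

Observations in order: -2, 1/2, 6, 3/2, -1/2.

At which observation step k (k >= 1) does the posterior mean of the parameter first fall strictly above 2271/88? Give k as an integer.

obs 1: x=-2 → posterior Inverse-Gamma(11/6, 7)
obs 2: x=1/2 → posterior Inverse-Gamma(7/3, 137/8)
obs 3: x=6 → posterior Inverse-Gamma(17/6, 537/8)
obs 4: x=3/2 → posterior Inverse-Gamma(10/3, 329/4)
obs 5: x=-1/2 → posterior Inverse-Gamma(23/6, 707/8)

k = 3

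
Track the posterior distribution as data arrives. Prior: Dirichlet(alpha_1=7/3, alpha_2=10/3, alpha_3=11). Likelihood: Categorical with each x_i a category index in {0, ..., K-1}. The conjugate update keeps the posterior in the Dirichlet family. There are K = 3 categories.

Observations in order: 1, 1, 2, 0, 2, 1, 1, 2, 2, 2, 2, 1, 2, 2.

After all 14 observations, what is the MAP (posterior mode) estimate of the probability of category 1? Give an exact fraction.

obs 1: x=1 → posterior Dirichlet(7/3, 13/3, 11)
obs 2: x=1 → posterior Dirichlet(7/3, 16/3, 11)
obs 3: x=2 → posterior Dirichlet(7/3, 16/3, 12)
obs 4: x=0 → posterior Dirichlet(10/3, 16/3, 12)
obs 5: x=2 → posterior Dirichlet(10/3, 16/3, 13)
obs 6: x=1 → posterior Dirichlet(10/3, 19/3, 13)
obs 7: x=1 → posterior Dirichlet(10/3, 22/3, 13)
obs 8: x=2 → posterior Dirichlet(10/3, 22/3, 14)
obs 9: x=2 → posterior Dirichlet(10/3, 22/3, 15)
obs 10: x=2 → posterior Dirichlet(10/3, 22/3, 16)
obs 11: x=2 → posterior Dirichlet(10/3, 22/3, 17)
obs 12: x=1 → posterior Dirichlet(10/3, 25/3, 17)
obs 13: x=2 → posterior Dirichlet(10/3, 25/3, 18)
obs 14: x=2 → posterior Dirichlet(10/3, 25/3, 19)

22/83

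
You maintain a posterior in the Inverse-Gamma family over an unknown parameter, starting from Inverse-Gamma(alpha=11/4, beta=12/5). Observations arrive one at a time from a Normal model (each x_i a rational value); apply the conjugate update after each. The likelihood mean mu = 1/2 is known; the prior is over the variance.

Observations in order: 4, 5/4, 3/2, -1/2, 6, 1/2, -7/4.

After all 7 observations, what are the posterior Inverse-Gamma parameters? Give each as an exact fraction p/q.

obs 1: x=4 → posterior Inverse-Gamma(13/4, 341/40)
obs 2: x=5/4 → posterior Inverse-Gamma(15/4, 1409/160)
obs 3: x=3/2 → posterior Inverse-Gamma(17/4, 1489/160)
obs 4: x=-1/2 → posterior Inverse-Gamma(19/4, 1569/160)
obs 5: x=6 → posterior Inverse-Gamma(21/4, 3989/160)
obs 6: x=1/2 → posterior Inverse-Gamma(23/4, 3989/160)
obs 7: x=-7/4 → posterior Inverse-Gamma(25/4, 2197/80)

alpha=25/4, beta=2197/80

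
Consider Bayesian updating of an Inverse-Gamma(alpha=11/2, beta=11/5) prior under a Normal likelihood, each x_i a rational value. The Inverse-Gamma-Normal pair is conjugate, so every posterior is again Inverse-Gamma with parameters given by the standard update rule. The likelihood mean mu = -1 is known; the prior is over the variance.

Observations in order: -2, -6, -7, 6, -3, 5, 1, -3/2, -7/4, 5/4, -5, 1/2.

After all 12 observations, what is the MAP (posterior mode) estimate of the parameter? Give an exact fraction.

obs 1: x=-2 → posterior Inverse-Gamma(6, 27/10)
obs 2: x=-6 → posterior Inverse-Gamma(13/2, 76/5)
obs 3: x=-7 → posterior Inverse-Gamma(7, 166/5)
obs 4: x=6 → posterior Inverse-Gamma(15/2, 577/10)
obs 5: x=-3 → posterior Inverse-Gamma(8, 597/10)
obs 6: x=5 → posterior Inverse-Gamma(17/2, 777/10)
obs 7: x=1 → posterior Inverse-Gamma(9, 797/10)
obs 8: x=-3/2 → posterior Inverse-Gamma(19/2, 3193/40)
obs 9: x=-7/4 → posterior Inverse-Gamma(10, 12817/160)
obs 10: x=5/4 → posterior Inverse-Gamma(21/2, 6611/80)
obs 11: x=-5 → posterior Inverse-Gamma(11, 7251/80)
obs 12: x=1/2 → posterior Inverse-Gamma(23/2, 7341/80)

7341/1000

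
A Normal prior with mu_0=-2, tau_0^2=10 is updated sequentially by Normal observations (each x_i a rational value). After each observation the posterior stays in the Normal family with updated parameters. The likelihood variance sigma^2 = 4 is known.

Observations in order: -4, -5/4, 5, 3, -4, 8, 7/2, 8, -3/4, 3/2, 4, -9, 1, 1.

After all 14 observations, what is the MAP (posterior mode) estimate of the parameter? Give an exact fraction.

19/18

obs 1: x=-4 → posterior Normal(-24/7, 20/7)
obs 2: x=-5/4 → posterior Normal(-121/48, 5/3)
obs 3: x=5 → posterior Normal(-21/68, 20/17)
obs 4: x=3 → posterior Normal(39/88, 10/11)
obs 5: x=-4 → posterior Normal(-41/108, 20/27)
obs 6: x=8 → posterior Normal(119/128, 5/8)
obs 7: x=7/2 → posterior Normal(189/148, 20/37)
obs 8: x=8 → posterior Normal(349/168, 10/21)
obs 9: x=-3/4 → posterior Normal(167/94, 20/47)
obs 10: x=3/2 → posterior Normal(7/4, 5/13)
obs 11: x=4 → posterior Normal(37/19, 20/57)
obs 12: x=-9 → posterior Normal(33/31, 10/31)
obs 13: x=1 → posterior Normal(71/67, 20/67)
obs 14: x=1 → posterior Normal(19/18, 5/18)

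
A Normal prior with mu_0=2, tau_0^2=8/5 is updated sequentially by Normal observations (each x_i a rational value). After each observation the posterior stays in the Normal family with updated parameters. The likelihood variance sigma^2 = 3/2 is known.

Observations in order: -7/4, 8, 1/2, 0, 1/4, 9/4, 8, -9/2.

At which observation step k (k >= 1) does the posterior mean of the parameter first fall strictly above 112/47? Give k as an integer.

k = 2

obs 1: x=-7/4 → posterior Normal(2/31, 24/31)
obs 2: x=8 → posterior Normal(130/47, 24/47)
obs 3: x=1/2 → posterior Normal(46/21, 8/21)
obs 4: x=0 → posterior Normal(138/79, 24/79)
obs 5: x=1/4 → posterior Normal(142/95, 24/95)
obs 6: x=9/4 → posterior Normal(178/111, 8/37)
obs 7: x=8 → posterior Normal(306/127, 24/127)
obs 8: x=-9/2 → posterior Normal(18/11, 24/143)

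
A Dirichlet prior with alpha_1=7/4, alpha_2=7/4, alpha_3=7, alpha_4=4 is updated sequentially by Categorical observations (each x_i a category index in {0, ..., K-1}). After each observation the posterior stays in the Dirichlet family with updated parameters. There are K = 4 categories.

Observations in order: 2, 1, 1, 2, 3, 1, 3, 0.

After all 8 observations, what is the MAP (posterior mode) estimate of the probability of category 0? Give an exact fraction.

7/74

obs 1: x=2 → posterior Dirichlet(7/4, 7/4, 8, 4)
obs 2: x=1 → posterior Dirichlet(7/4, 11/4, 8, 4)
obs 3: x=1 → posterior Dirichlet(7/4, 15/4, 8, 4)
obs 4: x=2 → posterior Dirichlet(7/4, 15/4, 9, 4)
obs 5: x=3 → posterior Dirichlet(7/4, 15/4, 9, 5)
obs 6: x=1 → posterior Dirichlet(7/4, 19/4, 9, 5)
obs 7: x=3 → posterior Dirichlet(7/4, 19/4, 9, 6)
obs 8: x=0 → posterior Dirichlet(11/4, 19/4, 9, 6)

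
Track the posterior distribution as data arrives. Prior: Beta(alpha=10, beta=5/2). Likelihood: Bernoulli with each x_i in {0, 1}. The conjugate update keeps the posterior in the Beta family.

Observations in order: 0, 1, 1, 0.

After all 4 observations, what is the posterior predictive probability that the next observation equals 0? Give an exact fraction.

3/11

obs 1: x=0 → posterior Beta(10, 7/2)
obs 2: x=1 → posterior Beta(11, 7/2)
obs 3: x=1 → posterior Beta(12, 7/2)
obs 4: x=0 → posterior Beta(12, 9/2)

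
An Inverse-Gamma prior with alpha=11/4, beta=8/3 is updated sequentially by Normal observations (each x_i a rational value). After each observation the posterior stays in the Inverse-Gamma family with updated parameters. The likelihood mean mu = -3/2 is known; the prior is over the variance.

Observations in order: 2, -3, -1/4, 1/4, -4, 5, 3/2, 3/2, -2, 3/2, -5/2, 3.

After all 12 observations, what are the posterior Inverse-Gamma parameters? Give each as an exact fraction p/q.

alpha=35/4, beta=2915/48

obs 1: x=2 → posterior Inverse-Gamma(13/4, 211/24)
obs 2: x=-3 → posterior Inverse-Gamma(15/4, 119/12)
obs 3: x=-1/4 → posterior Inverse-Gamma(17/4, 1027/96)
obs 4: x=1/4 → posterior Inverse-Gamma(19/4, 587/48)
obs 5: x=-4 → posterior Inverse-Gamma(21/4, 737/48)
obs 6: x=5 → posterior Inverse-Gamma(23/4, 1751/48)
obs 7: x=3/2 → posterior Inverse-Gamma(25/4, 1967/48)
obs 8: x=3/2 → posterior Inverse-Gamma(27/4, 2183/48)
obs 9: x=-2 → posterior Inverse-Gamma(29/4, 2189/48)
obs 10: x=3/2 → posterior Inverse-Gamma(31/4, 2405/48)
obs 11: x=-5/2 → posterior Inverse-Gamma(33/4, 2429/48)
obs 12: x=3 → posterior Inverse-Gamma(35/4, 2915/48)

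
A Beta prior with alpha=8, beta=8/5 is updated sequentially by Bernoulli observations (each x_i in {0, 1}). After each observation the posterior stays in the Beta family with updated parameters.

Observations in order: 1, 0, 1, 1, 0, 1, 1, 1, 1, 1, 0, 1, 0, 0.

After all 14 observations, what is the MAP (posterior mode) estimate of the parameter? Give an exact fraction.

obs 1: x=1 → posterior Beta(9, 8/5)
obs 2: x=0 → posterior Beta(9, 13/5)
obs 3: x=1 → posterior Beta(10, 13/5)
obs 4: x=1 → posterior Beta(11, 13/5)
obs 5: x=0 → posterior Beta(11, 18/5)
obs 6: x=1 → posterior Beta(12, 18/5)
obs 7: x=1 → posterior Beta(13, 18/5)
obs 8: x=1 → posterior Beta(14, 18/5)
obs 9: x=1 → posterior Beta(15, 18/5)
obs 10: x=1 → posterior Beta(16, 18/5)
obs 11: x=0 → posterior Beta(16, 23/5)
obs 12: x=1 → posterior Beta(17, 23/5)
obs 13: x=0 → posterior Beta(17, 28/5)
obs 14: x=0 → posterior Beta(17, 33/5)

20/27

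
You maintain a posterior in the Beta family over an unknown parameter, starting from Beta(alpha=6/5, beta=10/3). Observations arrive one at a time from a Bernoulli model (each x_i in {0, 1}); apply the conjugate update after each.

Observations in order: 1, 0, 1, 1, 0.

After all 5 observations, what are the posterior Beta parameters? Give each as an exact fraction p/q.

obs 1: x=1 → posterior Beta(11/5, 10/3)
obs 2: x=0 → posterior Beta(11/5, 13/3)
obs 3: x=1 → posterior Beta(16/5, 13/3)
obs 4: x=1 → posterior Beta(21/5, 13/3)
obs 5: x=0 → posterior Beta(21/5, 16/3)

alpha=21/5, beta=16/3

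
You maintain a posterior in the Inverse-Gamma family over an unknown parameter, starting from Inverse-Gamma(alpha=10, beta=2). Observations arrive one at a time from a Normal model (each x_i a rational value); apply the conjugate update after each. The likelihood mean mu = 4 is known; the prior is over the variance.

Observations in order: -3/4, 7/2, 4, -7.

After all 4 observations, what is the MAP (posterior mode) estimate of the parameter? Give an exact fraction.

obs 1: x=-3/4 → posterior Inverse-Gamma(21/2, 425/32)
obs 2: x=7/2 → posterior Inverse-Gamma(11, 429/32)
obs 3: x=4 → posterior Inverse-Gamma(23/2, 429/32)
obs 4: x=-7 → posterior Inverse-Gamma(12, 2365/32)

2365/416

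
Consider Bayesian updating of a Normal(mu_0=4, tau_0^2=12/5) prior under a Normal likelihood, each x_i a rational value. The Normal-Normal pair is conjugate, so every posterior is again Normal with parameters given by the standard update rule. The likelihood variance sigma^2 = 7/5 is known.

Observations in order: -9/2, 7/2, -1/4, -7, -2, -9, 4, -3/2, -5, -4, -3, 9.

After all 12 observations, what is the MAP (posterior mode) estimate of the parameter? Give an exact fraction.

obs 1: x=-9/2 → posterior Normal(-26/19, 84/95)
obs 2: x=7/2 → posterior Normal(16/31, 84/155)
obs 3: x=-1/4 → posterior Normal(13/43, 84/215)
obs 4: x=-7 → posterior Normal(-71/55, 84/275)
obs 5: x=-2 → posterior Normal(-95/67, 84/335)
obs 6: x=-9 → posterior Normal(-203/79, 84/395)
obs 7: x=4 → posterior Normal(-155/91, 12/65)
obs 8: x=-3/2 → posterior Normal(-173/103, 84/515)
obs 9: x=-5 → posterior Normal(-233/115, 84/575)
obs 10: x=-4 → posterior Normal(-281/127, 84/635)
obs 11: x=-3 → posterior Normal(-317/139, 84/695)
obs 12: x=9 → posterior Normal(-209/151, 84/755)

-209/151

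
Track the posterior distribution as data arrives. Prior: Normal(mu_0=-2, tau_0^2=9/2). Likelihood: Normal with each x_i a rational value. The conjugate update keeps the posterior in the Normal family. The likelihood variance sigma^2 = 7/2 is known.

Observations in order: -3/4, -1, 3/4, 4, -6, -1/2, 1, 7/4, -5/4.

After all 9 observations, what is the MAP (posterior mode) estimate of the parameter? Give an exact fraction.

obs 1: x=-3/4 → posterior Normal(-83/64, 63/32)
obs 2: x=-1 → posterior Normal(-119/100, 63/50)
obs 3: x=3/4 → posterior Normal(-23/34, 63/68)
obs 4: x=4 → posterior Normal(13/43, 63/86)
obs 5: x=-6 → posterior Normal(-41/52, 63/104)
obs 6: x=-1/2 → posterior Normal(-91/122, 63/122)
obs 7: x=1 → posterior Normal(-73/140, 9/20)
obs 8: x=7/4 → posterior Normal(-83/316, 63/158)
obs 9: x=-5/4 → posterior Normal(-4/11, 63/176)

-4/11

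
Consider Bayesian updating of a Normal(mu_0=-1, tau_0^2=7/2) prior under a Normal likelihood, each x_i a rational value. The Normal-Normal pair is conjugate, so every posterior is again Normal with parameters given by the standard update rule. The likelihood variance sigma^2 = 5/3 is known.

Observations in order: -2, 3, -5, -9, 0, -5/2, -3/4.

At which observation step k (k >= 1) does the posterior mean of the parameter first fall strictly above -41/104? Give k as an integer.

k = 2

obs 1: x=-2 → posterior Normal(-52/31, 35/31)
obs 2: x=3 → posterior Normal(11/52, 35/52)
obs 3: x=-5 → posterior Normal(-94/73, 35/73)
obs 4: x=-9 → posterior Normal(-283/94, 35/94)
obs 5: x=0 → posterior Normal(-283/115, 7/23)
obs 6: x=-5/2 → posterior Normal(-671/272, 35/136)
obs 7: x=-3/4 → posterior Normal(-1405/628, 35/157)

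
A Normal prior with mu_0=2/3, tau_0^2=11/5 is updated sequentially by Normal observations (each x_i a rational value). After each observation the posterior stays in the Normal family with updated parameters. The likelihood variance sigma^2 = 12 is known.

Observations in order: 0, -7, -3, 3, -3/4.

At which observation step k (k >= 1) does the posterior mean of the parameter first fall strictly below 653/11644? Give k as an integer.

k = 2

obs 1: x=0 → posterior Normal(40/71, 132/71)
obs 2: x=-7 → posterior Normal(-37/82, 66/41)
obs 3: x=-3 → posterior Normal(-70/93, 44/31)
obs 4: x=3 → posterior Normal(-37/104, 33/26)
obs 5: x=-3/4 → posterior Normal(-181/460, 132/115)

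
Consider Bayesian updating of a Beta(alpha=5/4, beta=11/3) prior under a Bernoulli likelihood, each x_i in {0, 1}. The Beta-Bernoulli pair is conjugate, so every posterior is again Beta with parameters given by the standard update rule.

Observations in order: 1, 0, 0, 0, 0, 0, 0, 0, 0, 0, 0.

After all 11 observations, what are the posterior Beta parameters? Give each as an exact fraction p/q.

obs 1: x=1 → posterior Beta(9/4, 11/3)
obs 2: x=0 → posterior Beta(9/4, 14/3)
obs 3: x=0 → posterior Beta(9/4, 17/3)
obs 4: x=0 → posterior Beta(9/4, 20/3)
obs 5: x=0 → posterior Beta(9/4, 23/3)
obs 6: x=0 → posterior Beta(9/4, 26/3)
obs 7: x=0 → posterior Beta(9/4, 29/3)
obs 8: x=0 → posterior Beta(9/4, 32/3)
obs 9: x=0 → posterior Beta(9/4, 35/3)
obs 10: x=0 → posterior Beta(9/4, 38/3)
obs 11: x=0 → posterior Beta(9/4, 41/3)

alpha=9/4, beta=41/3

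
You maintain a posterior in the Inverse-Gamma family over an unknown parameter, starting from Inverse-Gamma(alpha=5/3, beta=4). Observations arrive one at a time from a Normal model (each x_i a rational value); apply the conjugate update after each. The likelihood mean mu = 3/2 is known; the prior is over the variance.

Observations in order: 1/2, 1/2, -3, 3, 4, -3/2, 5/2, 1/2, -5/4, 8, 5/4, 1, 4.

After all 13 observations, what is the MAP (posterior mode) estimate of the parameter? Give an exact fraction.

2547/440

obs 1: x=1/2 → posterior Inverse-Gamma(13/6, 9/2)
obs 2: x=1/2 → posterior Inverse-Gamma(8/3, 5)
obs 3: x=-3 → posterior Inverse-Gamma(19/6, 121/8)
obs 4: x=3 → posterior Inverse-Gamma(11/3, 65/4)
obs 5: x=4 → posterior Inverse-Gamma(25/6, 155/8)
obs 6: x=-3/2 → posterior Inverse-Gamma(14/3, 191/8)
obs 7: x=5/2 → posterior Inverse-Gamma(31/6, 195/8)
obs 8: x=1/2 → posterior Inverse-Gamma(17/3, 199/8)
obs 9: x=-5/4 → posterior Inverse-Gamma(37/6, 917/32)
obs 10: x=8 → posterior Inverse-Gamma(20/3, 1593/32)
obs 11: x=5/4 → posterior Inverse-Gamma(43/6, 797/16)
obs 12: x=1 → posterior Inverse-Gamma(23/3, 799/16)
obs 13: x=4 → posterior Inverse-Gamma(49/6, 849/16)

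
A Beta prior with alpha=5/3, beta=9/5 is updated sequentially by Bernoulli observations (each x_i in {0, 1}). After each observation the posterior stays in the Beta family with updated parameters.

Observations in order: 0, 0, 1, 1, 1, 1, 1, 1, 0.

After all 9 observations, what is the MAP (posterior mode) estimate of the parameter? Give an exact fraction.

100/157

obs 1: x=0 → posterior Beta(5/3, 14/5)
obs 2: x=0 → posterior Beta(5/3, 19/5)
obs 3: x=1 → posterior Beta(8/3, 19/5)
obs 4: x=1 → posterior Beta(11/3, 19/5)
obs 5: x=1 → posterior Beta(14/3, 19/5)
obs 6: x=1 → posterior Beta(17/3, 19/5)
obs 7: x=1 → posterior Beta(20/3, 19/5)
obs 8: x=1 → posterior Beta(23/3, 19/5)
obs 9: x=0 → posterior Beta(23/3, 24/5)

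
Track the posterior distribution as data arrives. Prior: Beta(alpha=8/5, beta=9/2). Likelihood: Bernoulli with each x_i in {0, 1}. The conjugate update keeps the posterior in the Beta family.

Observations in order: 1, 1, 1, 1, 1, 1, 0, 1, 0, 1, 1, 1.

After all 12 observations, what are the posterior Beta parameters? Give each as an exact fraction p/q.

alpha=58/5, beta=13/2

obs 1: x=1 → posterior Beta(13/5, 9/2)
obs 2: x=1 → posterior Beta(18/5, 9/2)
obs 3: x=1 → posterior Beta(23/5, 9/2)
obs 4: x=1 → posterior Beta(28/5, 9/2)
obs 5: x=1 → posterior Beta(33/5, 9/2)
obs 6: x=1 → posterior Beta(38/5, 9/2)
obs 7: x=0 → posterior Beta(38/5, 11/2)
obs 8: x=1 → posterior Beta(43/5, 11/2)
obs 9: x=0 → posterior Beta(43/5, 13/2)
obs 10: x=1 → posterior Beta(48/5, 13/2)
obs 11: x=1 → posterior Beta(53/5, 13/2)
obs 12: x=1 → posterior Beta(58/5, 13/2)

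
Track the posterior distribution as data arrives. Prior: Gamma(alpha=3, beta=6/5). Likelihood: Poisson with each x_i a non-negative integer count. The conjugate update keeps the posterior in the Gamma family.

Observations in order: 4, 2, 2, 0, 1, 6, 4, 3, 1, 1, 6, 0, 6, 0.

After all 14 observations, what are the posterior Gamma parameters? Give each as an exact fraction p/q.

alpha=39, beta=76/5

obs 1: x=4 → posterior Gamma(7, 11/5)
obs 2: x=2 → posterior Gamma(9, 16/5)
obs 3: x=2 → posterior Gamma(11, 21/5)
obs 4: x=0 → posterior Gamma(11, 26/5)
obs 5: x=1 → posterior Gamma(12, 31/5)
obs 6: x=6 → posterior Gamma(18, 36/5)
obs 7: x=4 → posterior Gamma(22, 41/5)
obs 8: x=3 → posterior Gamma(25, 46/5)
obs 9: x=1 → posterior Gamma(26, 51/5)
obs 10: x=1 → posterior Gamma(27, 56/5)
obs 11: x=6 → posterior Gamma(33, 61/5)
obs 12: x=0 → posterior Gamma(33, 66/5)
obs 13: x=6 → posterior Gamma(39, 71/5)
obs 14: x=0 → posterior Gamma(39, 76/5)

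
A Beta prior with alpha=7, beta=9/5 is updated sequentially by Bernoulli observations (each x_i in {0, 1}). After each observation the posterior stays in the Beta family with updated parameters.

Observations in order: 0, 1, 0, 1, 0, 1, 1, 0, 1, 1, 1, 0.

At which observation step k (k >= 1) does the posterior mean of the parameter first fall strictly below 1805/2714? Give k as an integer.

obs 1: x=0 → posterior Beta(7, 14/5)
obs 2: x=1 → posterior Beta(8, 14/5)
obs 3: x=0 → posterior Beta(8, 19/5)
obs 4: x=1 → posterior Beta(9, 19/5)
obs 5: x=0 → posterior Beta(9, 24/5)
obs 6: x=1 → posterior Beta(10, 24/5)
obs 7: x=1 → posterior Beta(11, 24/5)
obs 8: x=0 → posterior Beta(11, 29/5)
obs 9: x=1 → posterior Beta(12, 29/5)
obs 10: x=1 → posterior Beta(13, 29/5)
obs 11: x=1 → posterior Beta(14, 29/5)
obs 12: x=0 → posterior Beta(14, 34/5)

k = 5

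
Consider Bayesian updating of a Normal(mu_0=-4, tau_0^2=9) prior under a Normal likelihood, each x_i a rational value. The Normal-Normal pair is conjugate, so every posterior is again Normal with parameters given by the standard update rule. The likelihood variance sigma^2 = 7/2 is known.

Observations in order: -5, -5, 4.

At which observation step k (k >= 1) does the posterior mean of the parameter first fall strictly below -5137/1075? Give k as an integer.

k = 2

obs 1: x=-5 → posterior Normal(-118/25, 63/25)
obs 2: x=-5 → posterior Normal(-208/43, 63/43)
obs 3: x=4 → posterior Normal(-136/61, 63/61)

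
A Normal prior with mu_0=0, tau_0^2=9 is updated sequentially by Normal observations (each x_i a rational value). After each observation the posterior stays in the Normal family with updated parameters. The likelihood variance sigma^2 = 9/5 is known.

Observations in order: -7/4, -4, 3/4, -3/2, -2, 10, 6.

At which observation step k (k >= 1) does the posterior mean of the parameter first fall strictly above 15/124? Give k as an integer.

obs 1: x=-7/4 → posterior Normal(-35/24, 3/2)
obs 2: x=-4 → posterior Normal(-115/44, 9/11)
obs 3: x=3/4 → posterior Normal(-25/16, 9/16)
obs 4: x=-3/2 → posterior Normal(-65/42, 3/7)
obs 5: x=-2 → posterior Normal(-85/52, 9/26)
obs 6: x=10 → posterior Normal(15/62, 9/31)
obs 7: x=6 → posterior Normal(25/24, 1/4)

k = 6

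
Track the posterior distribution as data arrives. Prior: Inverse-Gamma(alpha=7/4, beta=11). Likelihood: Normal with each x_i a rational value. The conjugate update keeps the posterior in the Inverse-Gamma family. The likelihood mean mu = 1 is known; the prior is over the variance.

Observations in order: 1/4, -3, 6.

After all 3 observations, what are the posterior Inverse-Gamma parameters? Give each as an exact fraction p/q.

obs 1: x=1/4 → posterior Inverse-Gamma(9/4, 361/32)
obs 2: x=-3 → posterior Inverse-Gamma(11/4, 617/32)
obs 3: x=6 → posterior Inverse-Gamma(13/4, 1017/32)

alpha=13/4, beta=1017/32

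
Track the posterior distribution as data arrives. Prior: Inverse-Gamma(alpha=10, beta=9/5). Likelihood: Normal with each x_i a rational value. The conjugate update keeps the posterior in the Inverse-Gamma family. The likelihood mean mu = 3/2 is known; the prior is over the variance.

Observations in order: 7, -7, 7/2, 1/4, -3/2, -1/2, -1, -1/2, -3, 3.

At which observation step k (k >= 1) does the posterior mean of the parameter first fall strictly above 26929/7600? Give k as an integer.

k = 2

obs 1: x=7 → posterior Inverse-Gamma(21/2, 677/40)
obs 2: x=-7 → posterior Inverse-Gamma(11, 1061/20)
obs 3: x=7/2 → posterior Inverse-Gamma(23/2, 1101/20)
obs 4: x=1/4 → posterior Inverse-Gamma(12, 8933/160)
obs 5: x=-3/2 → posterior Inverse-Gamma(25/2, 9653/160)
obs 6: x=-1/2 → posterior Inverse-Gamma(13, 9973/160)
obs 7: x=-1 → posterior Inverse-Gamma(27/2, 10473/160)
obs 8: x=-1/2 → posterior Inverse-Gamma(14, 10793/160)
obs 9: x=-3 → posterior Inverse-Gamma(29/2, 12413/160)
obs 10: x=3 → posterior Inverse-Gamma(15, 12593/160)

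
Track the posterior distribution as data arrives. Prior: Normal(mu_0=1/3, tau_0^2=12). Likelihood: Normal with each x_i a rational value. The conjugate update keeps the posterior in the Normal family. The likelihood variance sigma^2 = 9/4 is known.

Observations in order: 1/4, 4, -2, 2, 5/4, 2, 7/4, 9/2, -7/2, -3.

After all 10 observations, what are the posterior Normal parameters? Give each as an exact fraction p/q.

obs 1: x=1/4 → posterior Normal(5/19, 36/19)
obs 2: x=4 → posterior Normal(69/35, 36/35)
obs 3: x=-2 → posterior Normal(37/51, 12/17)
obs 4: x=2 → posterior Normal(69/67, 36/67)
obs 5: x=5/4 → posterior Normal(89/83, 36/83)
obs 6: x=2 → posterior Normal(11/9, 4/11)
obs 7: x=7/4 → posterior Normal(149/115, 36/115)
obs 8: x=9/2 → posterior Normal(221/131, 36/131)
obs 9: x=-7/2 → posterior Normal(55/49, 12/49)
obs 10: x=-3 → posterior Normal(117/163, 36/163)

mu_0=117/163, tau_0^2=36/163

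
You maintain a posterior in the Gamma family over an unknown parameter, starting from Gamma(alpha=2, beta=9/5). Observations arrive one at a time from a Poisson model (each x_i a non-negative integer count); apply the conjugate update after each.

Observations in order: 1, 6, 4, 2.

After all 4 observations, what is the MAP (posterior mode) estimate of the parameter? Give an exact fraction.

obs 1: x=1 → posterior Gamma(3, 14/5)
obs 2: x=6 → posterior Gamma(9, 19/5)
obs 3: x=4 → posterior Gamma(13, 24/5)
obs 4: x=2 → posterior Gamma(15, 29/5)

70/29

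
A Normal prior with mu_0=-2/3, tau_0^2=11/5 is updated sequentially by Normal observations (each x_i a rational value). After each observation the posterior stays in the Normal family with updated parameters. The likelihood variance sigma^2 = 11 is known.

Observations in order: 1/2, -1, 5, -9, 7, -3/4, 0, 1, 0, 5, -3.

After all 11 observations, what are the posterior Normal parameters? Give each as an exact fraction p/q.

obs 1: x=1/2 → posterior Normal(-17/36, 11/6)
obs 2: x=-1 → posterior Normal(-23/42, 11/7)
obs 3: x=5 → posterior Normal(7/48, 11/8)
obs 4: x=-9 → posterior Normal(-47/54, 11/9)
obs 5: x=7 → posterior Normal(-1/12, 11/10)
obs 6: x=-3/4 → posterior Normal(-19/132, 1)
obs 7: x=0 → posterior Normal(-19/144, 11/12)
obs 8: x=1 → posterior Normal(-7/156, 11/13)
obs 9: x=0 → posterior Normal(-1/24, 11/14)
obs 10: x=5 → posterior Normal(53/180, 11/15)
obs 11: x=-3 → posterior Normal(17/192, 11/16)

mu_0=17/192, tau_0^2=11/16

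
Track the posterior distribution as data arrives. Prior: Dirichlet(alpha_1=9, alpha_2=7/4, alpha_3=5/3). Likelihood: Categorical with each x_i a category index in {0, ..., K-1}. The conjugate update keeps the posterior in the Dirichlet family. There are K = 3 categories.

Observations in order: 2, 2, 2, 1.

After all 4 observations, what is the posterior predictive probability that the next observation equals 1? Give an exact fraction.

obs 1: x=2 → posterior Dirichlet(9, 7/4, 8/3)
obs 2: x=2 → posterior Dirichlet(9, 7/4, 11/3)
obs 3: x=2 → posterior Dirichlet(9, 7/4, 14/3)
obs 4: x=1 → posterior Dirichlet(9, 11/4, 14/3)

33/197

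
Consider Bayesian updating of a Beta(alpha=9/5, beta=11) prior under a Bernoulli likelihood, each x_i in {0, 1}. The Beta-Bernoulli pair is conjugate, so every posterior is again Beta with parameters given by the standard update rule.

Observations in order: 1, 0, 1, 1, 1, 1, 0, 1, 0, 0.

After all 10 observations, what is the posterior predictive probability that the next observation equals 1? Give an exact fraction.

obs 1: x=1 → posterior Beta(14/5, 11)
obs 2: x=0 → posterior Beta(14/5, 12)
obs 3: x=1 → posterior Beta(19/5, 12)
obs 4: x=1 → posterior Beta(24/5, 12)
obs 5: x=1 → posterior Beta(29/5, 12)
obs 6: x=1 → posterior Beta(34/5, 12)
obs 7: x=0 → posterior Beta(34/5, 13)
obs 8: x=1 → posterior Beta(39/5, 13)
obs 9: x=0 → posterior Beta(39/5, 14)
obs 10: x=0 → posterior Beta(39/5, 15)

13/38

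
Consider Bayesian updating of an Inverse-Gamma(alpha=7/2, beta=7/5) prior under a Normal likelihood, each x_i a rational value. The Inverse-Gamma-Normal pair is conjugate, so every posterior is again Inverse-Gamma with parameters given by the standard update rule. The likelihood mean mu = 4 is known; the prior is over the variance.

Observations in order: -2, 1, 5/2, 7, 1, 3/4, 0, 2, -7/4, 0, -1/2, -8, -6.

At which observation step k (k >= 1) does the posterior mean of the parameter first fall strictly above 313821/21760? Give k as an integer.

k = 12

obs 1: x=-2 → posterior Inverse-Gamma(4, 97/5)
obs 2: x=1 → posterior Inverse-Gamma(9/2, 239/10)
obs 3: x=5/2 → posterior Inverse-Gamma(5, 1001/40)
obs 4: x=7 → posterior Inverse-Gamma(11/2, 1181/40)
obs 5: x=1 → posterior Inverse-Gamma(6, 1361/40)
obs 6: x=3/4 → posterior Inverse-Gamma(13/2, 6289/160)
obs 7: x=0 → posterior Inverse-Gamma(7, 7569/160)
obs 8: x=2 → posterior Inverse-Gamma(15/2, 7889/160)
obs 9: x=-7/4 → posterior Inverse-Gamma(8, 5267/80)
obs 10: x=0 → posterior Inverse-Gamma(17/2, 5907/80)
obs 11: x=-1/2 → posterior Inverse-Gamma(9, 6717/80)
obs 12: x=-8 → posterior Inverse-Gamma(19/2, 12477/80)
obs 13: x=-6 → posterior Inverse-Gamma(10, 16477/80)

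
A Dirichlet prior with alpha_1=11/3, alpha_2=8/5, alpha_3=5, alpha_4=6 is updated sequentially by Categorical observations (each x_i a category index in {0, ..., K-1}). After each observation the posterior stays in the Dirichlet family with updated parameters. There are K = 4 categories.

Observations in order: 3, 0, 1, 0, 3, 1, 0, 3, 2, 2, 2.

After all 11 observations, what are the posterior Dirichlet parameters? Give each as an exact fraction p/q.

alpha_1=20/3, alpha_2=18/5, alpha_3=8, alpha_4=9

obs 1: x=3 → posterior Dirichlet(11/3, 8/5, 5, 7)
obs 2: x=0 → posterior Dirichlet(14/3, 8/5, 5, 7)
obs 3: x=1 → posterior Dirichlet(14/3, 13/5, 5, 7)
obs 4: x=0 → posterior Dirichlet(17/3, 13/5, 5, 7)
obs 5: x=3 → posterior Dirichlet(17/3, 13/5, 5, 8)
obs 6: x=1 → posterior Dirichlet(17/3, 18/5, 5, 8)
obs 7: x=0 → posterior Dirichlet(20/3, 18/5, 5, 8)
obs 8: x=3 → posterior Dirichlet(20/3, 18/5, 5, 9)
obs 9: x=2 → posterior Dirichlet(20/3, 18/5, 6, 9)
obs 10: x=2 → posterior Dirichlet(20/3, 18/5, 7, 9)
obs 11: x=2 → posterior Dirichlet(20/3, 18/5, 8, 9)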